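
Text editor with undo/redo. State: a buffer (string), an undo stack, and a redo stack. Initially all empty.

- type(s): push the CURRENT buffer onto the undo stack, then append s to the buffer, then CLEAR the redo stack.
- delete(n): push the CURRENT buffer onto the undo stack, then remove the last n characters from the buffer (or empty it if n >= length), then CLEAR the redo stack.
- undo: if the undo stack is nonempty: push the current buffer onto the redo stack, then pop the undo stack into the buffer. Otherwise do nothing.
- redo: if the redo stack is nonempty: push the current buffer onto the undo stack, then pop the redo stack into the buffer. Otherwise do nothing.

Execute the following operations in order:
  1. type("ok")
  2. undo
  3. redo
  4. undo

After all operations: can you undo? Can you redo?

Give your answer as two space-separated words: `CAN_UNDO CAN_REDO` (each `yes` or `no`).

Answer: no yes

Derivation:
After op 1 (type): buf='ok' undo_depth=1 redo_depth=0
After op 2 (undo): buf='(empty)' undo_depth=0 redo_depth=1
After op 3 (redo): buf='ok' undo_depth=1 redo_depth=0
After op 4 (undo): buf='(empty)' undo_depth=0 redo_depth=1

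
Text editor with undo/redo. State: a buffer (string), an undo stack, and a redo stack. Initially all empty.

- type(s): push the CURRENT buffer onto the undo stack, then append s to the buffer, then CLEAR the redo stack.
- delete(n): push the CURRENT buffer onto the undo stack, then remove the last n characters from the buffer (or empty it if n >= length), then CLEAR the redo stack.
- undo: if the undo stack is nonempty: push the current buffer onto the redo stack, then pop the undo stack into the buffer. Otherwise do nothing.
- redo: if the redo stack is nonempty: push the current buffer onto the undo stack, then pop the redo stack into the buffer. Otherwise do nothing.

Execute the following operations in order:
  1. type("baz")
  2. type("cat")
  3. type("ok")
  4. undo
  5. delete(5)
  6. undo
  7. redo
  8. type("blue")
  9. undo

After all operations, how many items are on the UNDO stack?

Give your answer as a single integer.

After op 1 (type): buf='baz' undo_depth=1 redo_depth=0
After op 2 (type): buf='bazcat' undo_depth=2 redo_depth=0
After op 3 (type): buf='bazcatok' undo_depth=3 redo_depth=0
After op 4 (undo): buf='bazcat' undo_depth=2 redo_depth=1
After op 5 (delete): buf='b' undo_depth=3 redo_depth=0
After op 6 (undo): buf='bazcat' undo_depth=2 redo_depth=1
After op 7 (redo): buf='b' undo_depth=3 redo_depth=0
After op 8 (type): buf='bblue' undo_depth=4 redo_depth=0
After op 9 (undo): buf='b' undo_depth=3 redo_depth=1

Answer: 3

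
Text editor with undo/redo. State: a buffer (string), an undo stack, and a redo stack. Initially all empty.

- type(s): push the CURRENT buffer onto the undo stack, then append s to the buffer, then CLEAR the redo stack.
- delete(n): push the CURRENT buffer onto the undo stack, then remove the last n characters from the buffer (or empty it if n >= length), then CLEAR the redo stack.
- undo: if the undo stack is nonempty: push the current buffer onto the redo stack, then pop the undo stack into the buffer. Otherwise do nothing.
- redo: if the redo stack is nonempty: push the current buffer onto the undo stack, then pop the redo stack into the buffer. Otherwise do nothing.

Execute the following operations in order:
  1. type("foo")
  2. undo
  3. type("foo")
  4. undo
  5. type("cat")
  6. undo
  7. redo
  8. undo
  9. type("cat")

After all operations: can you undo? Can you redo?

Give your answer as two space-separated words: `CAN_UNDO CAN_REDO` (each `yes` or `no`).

After op 1 (type): buf='foo' undo_depth=1 redo_depth=0
After op 2 (undo): buf='(empty)' undo_depth=0 redo_depth=1
After op 3 (type): buf='foo' undo_depth=1 redo_depth=0
After op 4 (undo): buf='(empty)' undo_depth=0 redo_depth=1
After op 5 (type): buf='cat' undo_depth=1 redo_depth=0
After op 6 (undo): buf='(empty)' undo_depth=0 redo_depth=1
After op 7 (redo): buf='cat' undo_depth=1 redo_depth=0
After op 8 (undo): buf='(empty)' undo_depth=0 redo_depth=1
After op 9 (type): buf='cat' undo_depth=1 redo_depth=0

Answer: yes no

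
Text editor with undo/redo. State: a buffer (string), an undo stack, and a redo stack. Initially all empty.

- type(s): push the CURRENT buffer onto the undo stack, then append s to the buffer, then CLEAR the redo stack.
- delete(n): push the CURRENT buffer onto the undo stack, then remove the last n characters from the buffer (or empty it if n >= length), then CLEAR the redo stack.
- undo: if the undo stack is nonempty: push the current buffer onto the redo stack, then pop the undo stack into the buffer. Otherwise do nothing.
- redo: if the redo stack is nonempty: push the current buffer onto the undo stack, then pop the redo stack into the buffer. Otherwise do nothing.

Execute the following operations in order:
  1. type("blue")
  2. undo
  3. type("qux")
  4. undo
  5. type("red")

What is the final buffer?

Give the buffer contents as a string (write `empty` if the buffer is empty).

After op 1 (type): buf='blue' undo_depth=1 redo_depth=0
After op 2 (undo): buf='(empty)' undo_depth=0 redo_depth=1
After op 3 (type): buf='qux' undo_depth=1 redo_depth=0
After op 4 (undo): buf='(empty)' undo_depth=0 redo_depth=1
After op 5 (type): buf='red' undo_depth=1 redo_depth=0

Answer: red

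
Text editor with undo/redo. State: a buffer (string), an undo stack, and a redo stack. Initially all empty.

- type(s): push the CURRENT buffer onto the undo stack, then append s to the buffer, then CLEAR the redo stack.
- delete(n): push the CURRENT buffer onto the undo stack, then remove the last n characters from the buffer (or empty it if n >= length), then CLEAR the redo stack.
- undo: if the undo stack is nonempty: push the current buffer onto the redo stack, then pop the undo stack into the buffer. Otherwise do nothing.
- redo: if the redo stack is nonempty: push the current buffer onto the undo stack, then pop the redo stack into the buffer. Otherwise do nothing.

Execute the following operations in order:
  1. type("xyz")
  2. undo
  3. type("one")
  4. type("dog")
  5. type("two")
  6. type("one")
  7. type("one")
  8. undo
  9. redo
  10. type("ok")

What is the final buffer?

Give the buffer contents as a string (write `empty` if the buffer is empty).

After op 1 (type): buf='xyz' undo_depth=1 redo_depth=0
After op 2 (undo): buf='(empty)' undo_depth=0 redo_depth=1
After op 3 (type): buf='one' undo_depth=1 redo_depth=0
After op 4 (type): buf='onedog' undo_depth=2 redo_depth=0
After op 5 (type): buf='onedogtwo' undo_depth=3 redo_depth=0
After op 6 (type): buf='onedogtwoone' undo_depth=4 redo_depth=0
After op 7 (type): buf='onedogtwooneone' undo_depth=5 redo_depth=0
After op 8 (undo): buf='onedogtwoone' undo_depth=4 redo_depth=1
After op 9 (redo): buf='onedogtwooneone' undo_depth=5 redo_depth=0
After op 10 (type): buf='onedogtwooneoneok' undo_depth=6 redo_depth=0

Answer: onedogtwooneoneok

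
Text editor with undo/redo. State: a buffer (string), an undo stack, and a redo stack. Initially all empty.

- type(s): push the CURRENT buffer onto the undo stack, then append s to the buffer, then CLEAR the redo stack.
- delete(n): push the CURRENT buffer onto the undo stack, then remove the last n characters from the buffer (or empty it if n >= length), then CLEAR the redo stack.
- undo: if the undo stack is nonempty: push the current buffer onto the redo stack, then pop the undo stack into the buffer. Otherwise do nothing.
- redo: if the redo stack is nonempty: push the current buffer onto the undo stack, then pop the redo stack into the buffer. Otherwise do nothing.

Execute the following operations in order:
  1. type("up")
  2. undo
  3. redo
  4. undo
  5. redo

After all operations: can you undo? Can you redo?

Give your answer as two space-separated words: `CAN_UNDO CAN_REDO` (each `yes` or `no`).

Answer: yes no

Derivation:
After op 1 (type): buf='up' undo_depth=1 redo_depth=0
After op 2 (undo): buf='(empty)' undo_depth=0 redo_depth=1
After op 3 (redo): buf='up' undo_depth=1 redo_depth=0
After op 4 (undo): buf='(empty)' undo_depth=0 redo_depth=1
After op 5 (redo): buf='up' undo_depth=1 redo_depth=0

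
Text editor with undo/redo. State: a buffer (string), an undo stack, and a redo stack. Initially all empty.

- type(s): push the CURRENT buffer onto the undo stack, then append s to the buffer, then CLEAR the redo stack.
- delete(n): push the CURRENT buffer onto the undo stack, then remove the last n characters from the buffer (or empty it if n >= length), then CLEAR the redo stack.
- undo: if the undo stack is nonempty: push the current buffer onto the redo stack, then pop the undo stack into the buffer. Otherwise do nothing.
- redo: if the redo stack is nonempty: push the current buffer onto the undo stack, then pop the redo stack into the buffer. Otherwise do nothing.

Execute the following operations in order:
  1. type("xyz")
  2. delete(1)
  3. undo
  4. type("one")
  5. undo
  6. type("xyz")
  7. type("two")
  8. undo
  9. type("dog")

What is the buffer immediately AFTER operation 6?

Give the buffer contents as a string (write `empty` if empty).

Answer: xyzxyz

Derivation:
After op 1 (type): buf='xyz' undo_depth=1 redo_depth=0
After op 2 (delete): buf='xy' undo_depth=2 redo_depth=0
After op 3 (undo): buf='xyz' undo_depth=1 redo_depth=1
After op 4 (type): buf='xyzone' undo_depth=2 redo_depth=0
After op 5 (undo): buf='xyz' undo_depth=1 redo_depth=1
After op 6 (type): buf='xyzxyz' undo_depth=2 redo_depth=0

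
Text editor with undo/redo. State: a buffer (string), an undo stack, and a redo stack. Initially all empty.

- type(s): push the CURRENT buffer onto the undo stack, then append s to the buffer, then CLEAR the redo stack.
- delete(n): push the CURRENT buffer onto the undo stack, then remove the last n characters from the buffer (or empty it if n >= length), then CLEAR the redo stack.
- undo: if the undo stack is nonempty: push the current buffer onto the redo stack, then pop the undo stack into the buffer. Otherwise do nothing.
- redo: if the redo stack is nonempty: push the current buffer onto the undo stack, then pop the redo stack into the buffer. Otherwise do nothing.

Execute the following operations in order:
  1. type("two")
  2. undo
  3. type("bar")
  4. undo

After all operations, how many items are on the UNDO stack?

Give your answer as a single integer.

After op 1 (type): buf='two' undo_depth=1 redo_depth=0
After op 2 (undo): buf='(empty)' undo_depth=0 redo_depth=1
After op 3 (type): buf='bar' undo_depth=1 redo_depth=0
After op 4 (undo): buf='(empty)' undo_depth=0 redo_depth=1

Answer: 0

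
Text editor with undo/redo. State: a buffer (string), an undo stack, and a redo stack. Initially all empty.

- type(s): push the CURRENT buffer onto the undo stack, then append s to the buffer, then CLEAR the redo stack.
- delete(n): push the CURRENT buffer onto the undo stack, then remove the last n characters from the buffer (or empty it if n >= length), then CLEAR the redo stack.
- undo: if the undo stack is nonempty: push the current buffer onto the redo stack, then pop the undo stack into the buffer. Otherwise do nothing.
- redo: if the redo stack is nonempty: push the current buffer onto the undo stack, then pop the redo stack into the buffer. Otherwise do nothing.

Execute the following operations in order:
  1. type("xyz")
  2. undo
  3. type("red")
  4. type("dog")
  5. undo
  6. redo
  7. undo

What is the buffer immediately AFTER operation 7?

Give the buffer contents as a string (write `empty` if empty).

Answer: red

Derivation:
After op 1 (type): buf='xyz' undo_depth=1 redo_depth=0
After op 2 (undo): buf='(empty)' undo_depth=0 redo_depth=1
After op 3 (type): buf='red' undo_depth=1 redo_depth=0
After op 4 (type): buf='reddog' undo_depth=2 redo_depth=0
After op 5 (undo): buf='red' undo_depth=1 redo_depth=1
After op 6 (redo): buf='reddog' undo_depth=2 redo_depth=0
After op 7 (undo): buf='red' undo_depth=1 redo_depth=1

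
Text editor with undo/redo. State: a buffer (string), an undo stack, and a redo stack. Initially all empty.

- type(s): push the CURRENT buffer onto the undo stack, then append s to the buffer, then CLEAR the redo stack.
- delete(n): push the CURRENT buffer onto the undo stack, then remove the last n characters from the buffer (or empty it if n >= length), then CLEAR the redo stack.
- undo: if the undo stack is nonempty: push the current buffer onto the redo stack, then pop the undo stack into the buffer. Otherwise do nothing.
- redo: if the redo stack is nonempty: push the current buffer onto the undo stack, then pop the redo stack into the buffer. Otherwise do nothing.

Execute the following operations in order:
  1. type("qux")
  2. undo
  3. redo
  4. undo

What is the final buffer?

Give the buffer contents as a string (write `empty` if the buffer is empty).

Answer: empty

Derivation:
After op 1 (type): buf='qux' undo_depth=1 redo_depth=0
After op 2 (undo): buf='(empty)' undo_depth=0 redo_depth=1
After op 3 (redo): buf='qux' undo_depth=1 redo_depth=0
After op 4 (undo): buf='(empty)' undo_depth=0 redo_depth=1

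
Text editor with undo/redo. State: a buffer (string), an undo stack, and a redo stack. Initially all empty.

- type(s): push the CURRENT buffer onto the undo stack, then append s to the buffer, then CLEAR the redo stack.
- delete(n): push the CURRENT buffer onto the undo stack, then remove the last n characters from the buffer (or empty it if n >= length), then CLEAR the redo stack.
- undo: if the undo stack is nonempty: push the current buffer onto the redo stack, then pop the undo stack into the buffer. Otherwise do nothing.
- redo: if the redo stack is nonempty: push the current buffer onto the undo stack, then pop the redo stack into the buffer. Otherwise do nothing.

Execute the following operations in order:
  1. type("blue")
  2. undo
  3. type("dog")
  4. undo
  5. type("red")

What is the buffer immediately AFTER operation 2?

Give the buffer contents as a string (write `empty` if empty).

After op 1 (type): buf='blue' undo_depth=1 redo_depth=0
After op 2 (undo): buf='(empty)' undo_depth=0 redo_depth=1

Answer: empty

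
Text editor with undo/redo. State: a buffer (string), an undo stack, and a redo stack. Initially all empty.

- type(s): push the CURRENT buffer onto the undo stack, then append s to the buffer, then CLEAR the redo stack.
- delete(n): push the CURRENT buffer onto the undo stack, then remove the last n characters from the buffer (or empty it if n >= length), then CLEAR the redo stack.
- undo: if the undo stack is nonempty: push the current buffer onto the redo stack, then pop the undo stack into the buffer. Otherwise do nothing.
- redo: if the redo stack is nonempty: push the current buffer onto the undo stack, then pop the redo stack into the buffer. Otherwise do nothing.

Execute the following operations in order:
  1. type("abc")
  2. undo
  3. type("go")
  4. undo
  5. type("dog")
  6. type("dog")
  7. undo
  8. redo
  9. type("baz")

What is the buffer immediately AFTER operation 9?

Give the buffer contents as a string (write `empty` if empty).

Answer: dogdogbaz

Derivation:
After op 1 (type): buf='abc' undo_depth=1 redo_depth=0
After op 2 (undo): buf='(empty)' undo_depth=0 redo_depth=1
After op 3 (type): buf='go' undo_depth=1 redo_depth=0
After op 4 (undo): buf='(empty)' undo_depth=0 redo_depth=1
After op 5 (type): buf='dog' undo_depth=1 redo_depth=0
After op 6 (type): buf='dogdog' undo_depth=2 redo_depth=0
After op 7 (undo): buf='dog' undo_depth=1 redo_depth=1
After op 8 (redo): buf='dogdog' undo_depth=2 redo_depth=0
After op 9 (type): buf='dogdogbaz' undo_depth=3 redo_depth=0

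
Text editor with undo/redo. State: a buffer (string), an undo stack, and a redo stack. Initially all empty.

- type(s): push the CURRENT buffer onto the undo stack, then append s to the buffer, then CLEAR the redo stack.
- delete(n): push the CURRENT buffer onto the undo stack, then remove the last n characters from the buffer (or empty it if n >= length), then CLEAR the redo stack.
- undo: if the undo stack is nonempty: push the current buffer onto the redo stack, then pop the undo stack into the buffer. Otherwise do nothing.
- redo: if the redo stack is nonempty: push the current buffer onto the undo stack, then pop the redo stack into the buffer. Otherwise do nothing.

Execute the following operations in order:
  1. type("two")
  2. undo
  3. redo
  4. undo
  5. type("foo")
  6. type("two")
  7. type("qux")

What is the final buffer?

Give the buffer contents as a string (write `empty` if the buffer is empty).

Answer: footwoqux

Derivation:
After op 1 (type): buf='two' undo_depth=1 redo_depth=0
After op 2 (undo): buf='(empty)' undo_depth=0 redo_depth=1
After op 3 (redo): buf='two' undo_depth=1 redo_depth=0
After op 4 (undo): buf='(empty)' undo_depth=0 redo_depth=1
After op 5 (type): buf='foo' undo_depth=1 redo_depth=0
After op 6 (type): buf='footwo' undo_depth=2 redo_depth=0
After op 7 (type): buf='footwoqux' undo_depth=3 redo_depth=0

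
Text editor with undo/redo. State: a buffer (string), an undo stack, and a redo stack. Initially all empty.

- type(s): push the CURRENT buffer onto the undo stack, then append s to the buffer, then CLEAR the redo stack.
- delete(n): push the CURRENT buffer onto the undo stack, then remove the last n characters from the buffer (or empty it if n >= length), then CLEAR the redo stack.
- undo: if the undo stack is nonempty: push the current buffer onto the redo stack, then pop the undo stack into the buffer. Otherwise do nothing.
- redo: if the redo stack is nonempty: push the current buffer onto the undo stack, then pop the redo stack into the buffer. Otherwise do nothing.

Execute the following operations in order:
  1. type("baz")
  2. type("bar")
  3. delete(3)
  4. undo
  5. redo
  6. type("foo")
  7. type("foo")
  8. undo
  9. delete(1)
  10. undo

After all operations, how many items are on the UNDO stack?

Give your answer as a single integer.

Answer: 4

Derivation:
After op 1 (type): buf='baz' undo_depth=1 redo_depth=0
After op 2 (type): buf='bazbar' undo_depth=2 redo_depth=0
After op 3 (delete): buf='baz' undo_depth=3 redo_depth=0
After op 4 (undo): buf='bazbar' undo_depth=2 redo_depth=1
After op 5 (redo): buf='baz' undo_depth=3 redo_depth=0
After op 6 (type): buf='bazfoo' undo_depth=4 redo_depth=0
After op 7 (type): buf='bazfoofoo' undo_depth=5 redo_depth=0
After op 8 (undo): buf='bazfoo' undo_depth=4 redo_depth=1
After op 9 (delete): buf='bazfo' undo_depth=5 redo_depth=0
After op 10 (undo): buf='bazfoo' undo_depth=4 redo_depth=1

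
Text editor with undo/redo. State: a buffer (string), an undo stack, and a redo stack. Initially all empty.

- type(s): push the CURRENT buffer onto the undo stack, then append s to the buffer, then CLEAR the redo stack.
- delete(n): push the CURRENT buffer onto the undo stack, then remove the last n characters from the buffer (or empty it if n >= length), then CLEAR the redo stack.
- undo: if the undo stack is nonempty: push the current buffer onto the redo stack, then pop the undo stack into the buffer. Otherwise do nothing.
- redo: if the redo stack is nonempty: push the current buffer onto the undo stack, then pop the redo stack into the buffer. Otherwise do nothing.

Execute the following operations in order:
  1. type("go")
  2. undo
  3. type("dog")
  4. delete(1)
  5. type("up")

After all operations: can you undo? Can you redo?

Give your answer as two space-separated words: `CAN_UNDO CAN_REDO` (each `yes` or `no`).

Answer: yes no

Derivation:
After op 1 (type): buf='go' undo_depth=1 redo_depth=0
After op 2 (undo): buf='(empty)' undo_depth=0 redo_depth=1
After op 3 (type): buf='dog' undo_depth=1 redo_depth=0
After op 4 (delete): buf='do' undo_depth=2 redo_depth=0
After op 5 (type): buf='doup' undo_depth=3 redo_depth=0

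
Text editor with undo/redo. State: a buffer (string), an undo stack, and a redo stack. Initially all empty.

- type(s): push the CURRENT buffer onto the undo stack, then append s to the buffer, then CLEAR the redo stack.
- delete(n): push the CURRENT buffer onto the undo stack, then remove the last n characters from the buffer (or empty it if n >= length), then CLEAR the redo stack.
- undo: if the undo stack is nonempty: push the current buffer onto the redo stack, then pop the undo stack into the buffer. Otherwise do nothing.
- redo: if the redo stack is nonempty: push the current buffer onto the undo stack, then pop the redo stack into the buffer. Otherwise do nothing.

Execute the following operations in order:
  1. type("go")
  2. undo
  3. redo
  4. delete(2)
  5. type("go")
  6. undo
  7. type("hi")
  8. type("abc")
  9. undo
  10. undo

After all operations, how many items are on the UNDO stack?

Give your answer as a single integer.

Answer: 2

Derivation:
After op 1 (type): buf='go' undo_depth=1 redo_depth=0
After op 2 (undo): buf='(empty)' undo_depth=0 redo_depth=1
After op 3 (redo): buf='go' undo_depth=1 redo_depth=0
After op 4 (delete): buf='(empty)' undo_depth=2 redo_depth=0
After op 5 (type): buf='go' undo_depth=3 redo_depth=0
After op 6 (undo): buf='(empty)' undo_depth=2 redo_depth=1
After op 7 (type): buf='hi' undo_depth=3 redo_depth=0
After op 8 (type): buf='hiabc' undo_depth=4 redo_depth=0
After op 9 (undo): buf='hi' undo_depth=3 redo_depth=1
After op 10 (undo): buf='(empty)' undo_depth=2 redo_depth=2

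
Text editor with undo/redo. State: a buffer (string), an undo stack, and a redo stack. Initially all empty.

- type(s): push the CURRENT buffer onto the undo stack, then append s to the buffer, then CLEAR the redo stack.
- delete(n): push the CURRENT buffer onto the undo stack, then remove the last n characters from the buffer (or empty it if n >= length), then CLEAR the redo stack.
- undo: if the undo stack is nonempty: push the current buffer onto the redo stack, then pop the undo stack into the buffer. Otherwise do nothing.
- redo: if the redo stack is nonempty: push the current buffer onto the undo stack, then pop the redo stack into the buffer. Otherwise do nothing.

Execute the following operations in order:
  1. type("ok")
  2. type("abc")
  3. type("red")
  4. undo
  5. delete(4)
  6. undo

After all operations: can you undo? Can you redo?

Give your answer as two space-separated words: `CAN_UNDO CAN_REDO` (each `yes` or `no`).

Answer: yes yes

Derivation:
After op 1 (type): buf='ok' undo_depth=1 redo_depth=0
After op 2 (type): buf='okabc' undo_depth=2 redo_depth=0
After op 3 (type): buf='okabcred' undo_depth=3 redo_depth=0
After op 4 (undo): buf='okabc' undo_depth=2 redo_depth=1
After op 5 (delete): buf='o' undo_depth=3 redo_depth=0
After op 6 (undo): buf='okabc' undo_depth=2 redo_depth=1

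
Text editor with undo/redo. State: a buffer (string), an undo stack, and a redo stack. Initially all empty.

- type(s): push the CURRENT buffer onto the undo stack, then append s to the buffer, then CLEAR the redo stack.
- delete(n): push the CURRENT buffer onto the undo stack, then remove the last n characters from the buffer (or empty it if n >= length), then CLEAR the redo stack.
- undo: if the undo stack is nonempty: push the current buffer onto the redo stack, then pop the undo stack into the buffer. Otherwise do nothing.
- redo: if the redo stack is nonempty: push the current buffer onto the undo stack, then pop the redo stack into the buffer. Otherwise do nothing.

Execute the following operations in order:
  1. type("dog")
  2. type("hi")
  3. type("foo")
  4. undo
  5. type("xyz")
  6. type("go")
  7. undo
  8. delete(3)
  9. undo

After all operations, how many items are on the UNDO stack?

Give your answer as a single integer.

Answer: 3

Derivation:
After op 1 (type): buf='dog' undo_depth=1 redo_depth=0
After op 2 (type): buf='doghi' undo_depth=2 redo_depth=0
After op 3 (type): buf='doghifoo' undo_depth=3 redo_depth=0
After op 4 (undo): buf='doghi' undo_depth=2 redo_depth=1
After op 5 (type): buf='doghixyz' undo_depth=3 redo_depth=0
After op 6 (type): buf='doghixyzgo' undo_depth=4 redo_depth=0
After op 7 (undo): buf='doghixyz' undo_depth=3 redo_depth=1
After op 8 (delete): buf='doghi' undo_depth=4 redo_depth=0
After op 9 (undo): buf='doghixyz' undo_depth=3 redo_depth=1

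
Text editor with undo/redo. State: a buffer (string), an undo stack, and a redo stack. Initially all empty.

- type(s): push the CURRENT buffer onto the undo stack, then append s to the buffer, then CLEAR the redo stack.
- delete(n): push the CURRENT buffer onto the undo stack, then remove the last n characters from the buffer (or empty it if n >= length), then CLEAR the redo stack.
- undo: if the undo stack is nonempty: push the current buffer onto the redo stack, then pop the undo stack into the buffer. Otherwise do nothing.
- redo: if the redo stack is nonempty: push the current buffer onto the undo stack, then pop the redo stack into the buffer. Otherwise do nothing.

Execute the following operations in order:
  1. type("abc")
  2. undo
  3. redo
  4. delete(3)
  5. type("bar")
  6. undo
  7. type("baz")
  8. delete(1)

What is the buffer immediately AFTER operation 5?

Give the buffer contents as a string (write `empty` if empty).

After op 1 (type): buf='abc' undo_depth=1 redo_depth=0
After op 2 (undo): buf='(empty)' undo_depth=0 redo_depth=1
After op 3 (redo): buf='abc' undo_depth=1 redo_depth=0
After op 4 (delete): buf='(empty)' undo_depth=2 redo_depth=0
After op 5 (type): buf='bar' undo_depth=3 redo_depth=0

Answer: bar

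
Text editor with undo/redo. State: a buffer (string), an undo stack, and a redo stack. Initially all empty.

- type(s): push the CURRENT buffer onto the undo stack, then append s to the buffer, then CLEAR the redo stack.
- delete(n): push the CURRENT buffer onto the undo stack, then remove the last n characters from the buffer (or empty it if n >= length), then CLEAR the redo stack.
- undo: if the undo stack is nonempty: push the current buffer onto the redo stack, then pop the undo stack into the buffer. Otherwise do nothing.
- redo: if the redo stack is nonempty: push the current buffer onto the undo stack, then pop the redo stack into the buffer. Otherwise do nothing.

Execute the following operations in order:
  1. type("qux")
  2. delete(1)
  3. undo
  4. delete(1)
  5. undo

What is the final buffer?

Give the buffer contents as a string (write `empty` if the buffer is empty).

Answer: qux

Derivation:
After op 1 (type): buf='qux' undo_depth=1 redo_depth=0
After op 2 (delete): buf='qu' undo_depth=2 redo_depth=0
After op 3 (undo): buf='qux' undo_depth=1 redo_depth=1
After op 4 (delete): buf='qu' undo_depth=2 redo_depth=0
After op 5 (undo): buf='qux' undo_depth=1 redo_depth=1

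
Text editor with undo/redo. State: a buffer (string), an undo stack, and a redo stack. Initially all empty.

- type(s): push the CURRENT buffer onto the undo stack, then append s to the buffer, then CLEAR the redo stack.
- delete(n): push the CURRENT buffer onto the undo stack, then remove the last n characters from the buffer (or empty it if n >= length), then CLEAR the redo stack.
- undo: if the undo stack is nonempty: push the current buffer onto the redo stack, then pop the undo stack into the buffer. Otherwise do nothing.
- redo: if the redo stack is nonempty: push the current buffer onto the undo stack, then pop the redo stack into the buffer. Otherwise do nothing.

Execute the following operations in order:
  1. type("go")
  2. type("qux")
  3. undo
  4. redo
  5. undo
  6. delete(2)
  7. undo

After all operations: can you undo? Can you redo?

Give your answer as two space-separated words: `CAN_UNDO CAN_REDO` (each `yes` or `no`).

Answer: yes yes

Derivation:
After op 1 (type): buf='go' undo_depth=1 redo_depth=0
After op 2 (type): buf='goqux' undo_depth=2 redo_depth=0
After op 3 (undo): buf='go' undo_depth=1 redo_depth=1
After op 4 (redo): buf='goqux' undo_depth=2 redo_depth=0
After op 5 (undo): buf='go' undo_depth=1 redo_depth=1
After op 6 (delete): buf='(empty)' undo_depth=2 redo_depth=0
After op 7 (undo): buf='go' undo_depth=1 redo_depth=1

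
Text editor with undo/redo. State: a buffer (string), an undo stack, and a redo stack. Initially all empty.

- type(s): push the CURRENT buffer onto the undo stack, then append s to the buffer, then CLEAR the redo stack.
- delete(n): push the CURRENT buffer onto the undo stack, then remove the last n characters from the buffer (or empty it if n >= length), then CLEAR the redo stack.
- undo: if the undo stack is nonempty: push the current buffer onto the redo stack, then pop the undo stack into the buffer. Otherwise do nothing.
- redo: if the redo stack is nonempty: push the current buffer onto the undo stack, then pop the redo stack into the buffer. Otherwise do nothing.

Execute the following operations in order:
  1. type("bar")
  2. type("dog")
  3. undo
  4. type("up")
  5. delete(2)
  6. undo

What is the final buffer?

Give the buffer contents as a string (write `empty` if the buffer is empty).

Answer: barup

Derivation:
After op 1 (type): buf='bar' undo_depth=1 redo_depth=0
After op 2 (type): buf='bardog' undo_depth=2 redo_depth=0
After op 3 (undo): buf='bar' undo_depth=1 redo_depth=1
After op 4 (type): buf='barup' undo_depth=2 redo_depth=0
After op 5 (delete): buf='bar' undo_depth=3 redo_depth=0
After op 6 (undo): buf='barup' undo_depth=2 redo_depth=1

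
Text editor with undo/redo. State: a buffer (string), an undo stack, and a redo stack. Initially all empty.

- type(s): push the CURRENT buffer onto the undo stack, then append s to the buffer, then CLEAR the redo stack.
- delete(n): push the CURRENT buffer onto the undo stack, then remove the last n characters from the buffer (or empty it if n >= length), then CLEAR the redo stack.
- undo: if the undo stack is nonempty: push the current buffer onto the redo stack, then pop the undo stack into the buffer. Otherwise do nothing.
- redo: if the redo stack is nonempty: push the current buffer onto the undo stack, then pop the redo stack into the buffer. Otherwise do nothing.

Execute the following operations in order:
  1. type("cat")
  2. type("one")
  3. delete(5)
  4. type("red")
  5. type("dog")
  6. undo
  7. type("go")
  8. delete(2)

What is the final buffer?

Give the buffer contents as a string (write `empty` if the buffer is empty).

Answer: cred

Derivation:
After op 1 (type): buf='cat' undo_depth=1 redo_depth=0
After op 2 (type): buf='catone' undo_depth=2 redo_depth=0
After op 3 (delete): buf='c' undo_depth=3 redo_depth=0
After op 4 (type): buf='cred' undo_depth=4 redo_depth=0
After op 5 (type): buf='creddog' undo_depth=5 redo_depth=0
After op 6 (undo): buf='cred' undo_depth=4 redo_depth=1
After op 7 (type): buf='credgo' undo_depth=5 redo_depth=0
After op 8 (delete): buf='cred' undo_depth=6 redo_depth=0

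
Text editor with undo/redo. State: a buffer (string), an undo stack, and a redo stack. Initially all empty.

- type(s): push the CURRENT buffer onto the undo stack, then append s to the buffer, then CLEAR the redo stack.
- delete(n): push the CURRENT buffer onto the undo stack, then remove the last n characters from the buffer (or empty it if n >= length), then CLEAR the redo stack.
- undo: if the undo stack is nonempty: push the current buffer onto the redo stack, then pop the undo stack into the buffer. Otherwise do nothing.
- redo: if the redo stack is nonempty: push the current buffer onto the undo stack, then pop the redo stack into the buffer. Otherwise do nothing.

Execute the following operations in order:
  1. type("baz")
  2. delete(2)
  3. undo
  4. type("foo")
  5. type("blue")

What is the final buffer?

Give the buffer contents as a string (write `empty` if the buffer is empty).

Answer: bazfooblue

Derivation:
After op 1 (type): buf='baz' undo_depth=1 redo_depth=0
After op 2 (delete): buf='b' undo_depth=2 redo_depth=0
After op 3 (undo): buf='baz' undo_depth=1 redo_depth=1
After op 4 (type): buf='bazfoo' undo_depth=2 redo_depth=0
After op 5 (type): buf='bazfooblue' undo_depth=3 redo_depth=0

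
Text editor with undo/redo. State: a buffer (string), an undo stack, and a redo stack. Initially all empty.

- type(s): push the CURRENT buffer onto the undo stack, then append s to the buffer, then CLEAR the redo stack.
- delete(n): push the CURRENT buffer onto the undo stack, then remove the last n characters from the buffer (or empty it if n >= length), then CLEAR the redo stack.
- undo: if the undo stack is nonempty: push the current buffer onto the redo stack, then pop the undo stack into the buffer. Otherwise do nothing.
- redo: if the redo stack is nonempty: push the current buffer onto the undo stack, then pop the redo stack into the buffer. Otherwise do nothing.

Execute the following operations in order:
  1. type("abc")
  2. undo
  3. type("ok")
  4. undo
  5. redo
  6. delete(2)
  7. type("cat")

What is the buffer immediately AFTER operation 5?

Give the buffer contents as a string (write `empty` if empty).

After op 1 (type): buf='abc' undo_depth=1 redo_depth=0
After op 2 (undo): buf='(empty)' undo_depth=0 redo_depth=1
After op 3 (type): buf='ok' undo_depth=1 redo_depth=0
After op 4 (undo): buf='(empty)' undo_depth=0 redo_depth=1
After op 5 (redo): buf='ok' undo_depth=1 redo_depth=0

Answer: ok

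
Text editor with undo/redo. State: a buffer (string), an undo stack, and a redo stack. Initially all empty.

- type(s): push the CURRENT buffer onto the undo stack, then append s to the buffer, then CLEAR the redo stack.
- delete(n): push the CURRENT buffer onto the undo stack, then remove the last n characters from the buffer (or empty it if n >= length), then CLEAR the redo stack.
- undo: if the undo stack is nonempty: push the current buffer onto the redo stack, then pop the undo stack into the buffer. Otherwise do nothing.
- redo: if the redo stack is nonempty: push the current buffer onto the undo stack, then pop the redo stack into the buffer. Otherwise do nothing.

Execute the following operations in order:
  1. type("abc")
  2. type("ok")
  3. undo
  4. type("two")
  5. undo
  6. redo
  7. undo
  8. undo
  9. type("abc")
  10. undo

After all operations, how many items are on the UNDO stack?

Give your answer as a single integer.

After op 1 (type): buf='abc' undo_depth=1 redo_depth=0
After op 2 (type): buf='abcok' undo_depth=2 redo_depth=0
After op 3 (undo): buf='abc' undo_depth=1 redo_depth=1
After op 4 (type): buf='abctwo' undo_depth=2 redo_depth=0
After op 5 (undo): buf='abc' undo_depth=1 redo_depth=1
After op 6 (redo): buf='abctwo' undo_depth=2 redo_depth=0
After op 7 (undo): buf='abc' undo_depth=1 redo_depth=1
After op 8 (undo): buf='(empty)' undo_depth=0 redo_depth=2
After op 9 (type): buf='abc' undo_depth=1 redo_depth=0
After op 10 (undo): buf='(empty)' undo_depth=0 redo_depth=1

Answer: 0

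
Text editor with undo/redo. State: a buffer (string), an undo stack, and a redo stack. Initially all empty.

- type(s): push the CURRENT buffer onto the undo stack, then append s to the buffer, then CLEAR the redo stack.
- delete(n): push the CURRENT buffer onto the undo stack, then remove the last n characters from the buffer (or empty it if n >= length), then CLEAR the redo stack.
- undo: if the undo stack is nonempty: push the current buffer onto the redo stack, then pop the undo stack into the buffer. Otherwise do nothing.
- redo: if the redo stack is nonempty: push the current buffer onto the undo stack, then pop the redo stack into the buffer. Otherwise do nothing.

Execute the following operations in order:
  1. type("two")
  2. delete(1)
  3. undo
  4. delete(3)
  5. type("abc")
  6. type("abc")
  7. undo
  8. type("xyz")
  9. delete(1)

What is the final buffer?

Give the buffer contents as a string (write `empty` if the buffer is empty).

Answer: abcxy

Derivation:
After op 1 (type): buf='two' undo_depth=1 redo_depth=0
After op 2 (delete): buf='tw' undo_depth=2 redo_depth=0
After op 3 (undo): buf='two' undo_depth=1 redo_depth=1
After op 4 (delete): buf='(empty)' undo_depth=2 redo_depth=0
After op 5 (type): buf='abc' undo_depth=3 redo_depth=0
After op 6 (type): buf='abcabc' undo_depth=4 redo_depth=0
After op 7 (undo): buf='abc' undo_depth=3 redo_depth=1
After op 8 (type): buf='abcxyz' undo_depth=4 redo_depth=0
After op 9 (delete): buf='abcxy' undo_depth=5 redo_depth=0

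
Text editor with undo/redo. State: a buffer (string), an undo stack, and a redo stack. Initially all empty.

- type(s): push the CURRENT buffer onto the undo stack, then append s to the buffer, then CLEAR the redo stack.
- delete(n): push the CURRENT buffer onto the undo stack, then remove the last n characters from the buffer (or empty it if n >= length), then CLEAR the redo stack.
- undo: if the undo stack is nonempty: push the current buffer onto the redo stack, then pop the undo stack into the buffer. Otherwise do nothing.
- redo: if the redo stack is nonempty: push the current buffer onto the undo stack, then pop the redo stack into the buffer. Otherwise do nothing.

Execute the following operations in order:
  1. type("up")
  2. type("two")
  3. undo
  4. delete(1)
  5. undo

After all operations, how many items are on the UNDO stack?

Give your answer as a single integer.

After op 1 (type): buf='up' undo_depth=1 redo_depth=0
After op 2 (type): buf='uptwo' undo_depth=2 redo_depth=0
After op 3 (undo): buf='up' undo_depth=1 redo_depth=1
After op 4 (delete): buf='u' undo_depth=2 redo_depth=0
After op 5 (undo): buf='up' undo_depth=1 redo_depth=1

Answer: 1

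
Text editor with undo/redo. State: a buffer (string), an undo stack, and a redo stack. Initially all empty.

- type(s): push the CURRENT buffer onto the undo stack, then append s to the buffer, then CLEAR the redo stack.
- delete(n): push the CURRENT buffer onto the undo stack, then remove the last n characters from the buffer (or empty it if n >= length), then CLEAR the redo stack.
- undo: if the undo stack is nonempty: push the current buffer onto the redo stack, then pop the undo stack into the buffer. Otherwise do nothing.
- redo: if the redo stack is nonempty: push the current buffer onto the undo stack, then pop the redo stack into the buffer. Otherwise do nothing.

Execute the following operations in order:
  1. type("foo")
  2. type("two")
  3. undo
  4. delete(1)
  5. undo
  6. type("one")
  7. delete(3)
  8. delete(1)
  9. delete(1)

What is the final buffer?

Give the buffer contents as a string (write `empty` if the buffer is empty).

After op 1 (type): buf='foo' undo_depth=1 redo_depth=0
After op 2 (type): buf='footwo' undo_depth=2 redo_depth=0
After op 3 (undo): buf='foo' undo_depth=1 redo_depth=1
After op 4 (delete): buf='fo' undo_depth=2 redo_depth=0
After op 5 (undo): buf='foo' undo_depth=1 redo_depth=1
After op 6 (type): buf='fooone' undo_depth=2 redo_depth=0
After op 7 (delete): buf='foo' undo_depth=3 redo_depth=0
After op 8 (delete): buf='fo' undo_depth=4 redo_depth=0
After op 9 (delete): buf='f' undo_depth=5 redo_depth=0

Answer: f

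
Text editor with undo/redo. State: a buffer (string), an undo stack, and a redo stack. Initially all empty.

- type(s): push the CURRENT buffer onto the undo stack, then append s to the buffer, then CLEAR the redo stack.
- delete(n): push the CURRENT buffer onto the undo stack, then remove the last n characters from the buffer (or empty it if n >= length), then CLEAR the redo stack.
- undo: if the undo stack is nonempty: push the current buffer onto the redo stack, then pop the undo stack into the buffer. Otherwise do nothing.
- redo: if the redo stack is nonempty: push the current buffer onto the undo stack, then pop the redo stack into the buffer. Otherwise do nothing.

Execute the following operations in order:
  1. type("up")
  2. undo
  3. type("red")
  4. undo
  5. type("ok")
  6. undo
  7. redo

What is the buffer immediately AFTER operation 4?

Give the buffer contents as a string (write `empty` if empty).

Answer: empty

Derivation:
After op 1 (type): buf='up' undo_depth=1 redo_depth=0
After op 2 (undo): buf='(empty)' undo_depth=0 redo_depth=1
After op 3 (type): buf='red' undo_depth=1 redo_depth=0
After op 4 (undo): buf='(empty)' undo_depth=0 redo_depth=1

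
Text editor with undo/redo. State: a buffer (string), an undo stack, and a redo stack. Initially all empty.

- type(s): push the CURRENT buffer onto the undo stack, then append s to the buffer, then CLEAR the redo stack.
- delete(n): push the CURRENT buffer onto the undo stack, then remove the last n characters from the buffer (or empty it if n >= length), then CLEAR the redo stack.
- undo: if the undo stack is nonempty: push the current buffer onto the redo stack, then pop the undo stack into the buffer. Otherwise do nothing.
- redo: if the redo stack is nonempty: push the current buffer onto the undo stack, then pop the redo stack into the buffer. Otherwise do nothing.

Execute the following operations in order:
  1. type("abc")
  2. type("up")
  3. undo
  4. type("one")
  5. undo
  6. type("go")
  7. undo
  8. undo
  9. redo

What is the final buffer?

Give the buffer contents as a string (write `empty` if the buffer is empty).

After op 1 (type): buf='abc' undo_depth=1 redo_depth=0
After op 2 (type): buf='abcup' undo_depth=2 redo_depth=0
After op 3 (undo): buf='abc' undo_depth=1 redo_depth=1
After op 4 (type): buf='abcone' undo_depth=2 redo_depth=0
After op 5 (undo): buf='abc' undo_depth=1 redo_depth=1
After op 6 (type): buf='abcgo' undo_depth=2 redo_depth=0
After op 7 (undo): buf='abc' undo_depth=1 redo_depth=1
After op 8 (undo): buf='(empty)' undo_depth=0 redo_depth=2
After op 9 (redo): buf='abc' undo_depth=1 redo_depth=1

Answer: abc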